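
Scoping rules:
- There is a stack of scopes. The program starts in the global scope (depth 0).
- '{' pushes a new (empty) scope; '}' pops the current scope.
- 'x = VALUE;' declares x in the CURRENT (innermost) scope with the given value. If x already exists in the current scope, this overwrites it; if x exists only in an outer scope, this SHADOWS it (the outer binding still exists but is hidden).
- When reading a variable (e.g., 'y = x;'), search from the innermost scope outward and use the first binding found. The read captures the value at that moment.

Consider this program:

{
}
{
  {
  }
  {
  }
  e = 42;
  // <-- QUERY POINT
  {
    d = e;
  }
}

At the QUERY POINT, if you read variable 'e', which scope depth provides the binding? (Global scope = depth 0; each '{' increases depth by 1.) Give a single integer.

Answer: 1

Derivation:
Step 1: enter scope (depth=1)
Step 2: exit scope (depth=0)
Step 3: enter scope (depth=1)
Step 4: enter scope (depth=2)
Step 5: exit scope (depth=1)
Step 6: enter scope (depth=2)
Step 7: exit scope (depth=1)
Step 8: declare e=42 at depth 1
Visible at query point: e=42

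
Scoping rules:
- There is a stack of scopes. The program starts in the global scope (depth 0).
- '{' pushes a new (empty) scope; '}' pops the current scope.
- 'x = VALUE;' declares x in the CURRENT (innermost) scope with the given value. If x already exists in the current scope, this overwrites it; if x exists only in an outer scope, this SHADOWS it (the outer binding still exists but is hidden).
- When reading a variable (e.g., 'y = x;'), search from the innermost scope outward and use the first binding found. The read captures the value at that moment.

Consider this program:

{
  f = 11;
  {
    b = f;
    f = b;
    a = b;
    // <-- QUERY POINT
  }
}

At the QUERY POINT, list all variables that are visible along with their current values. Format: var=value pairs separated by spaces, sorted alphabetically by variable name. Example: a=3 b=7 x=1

Answer: a=11 b=11 f=11

Derivation:
Step 1: enter scope (depth=1)
Step 2: declare f=11 at depth 1
Step 3: enter scope (depth=2)
Step 4: declare b=(read f)=11 at depth 2
Step 5: declare f=(read b)=11 at depth 2
Step 6: declare a=(read b)=11 at depth 2
Visible at query point: a=11 b=11 f=11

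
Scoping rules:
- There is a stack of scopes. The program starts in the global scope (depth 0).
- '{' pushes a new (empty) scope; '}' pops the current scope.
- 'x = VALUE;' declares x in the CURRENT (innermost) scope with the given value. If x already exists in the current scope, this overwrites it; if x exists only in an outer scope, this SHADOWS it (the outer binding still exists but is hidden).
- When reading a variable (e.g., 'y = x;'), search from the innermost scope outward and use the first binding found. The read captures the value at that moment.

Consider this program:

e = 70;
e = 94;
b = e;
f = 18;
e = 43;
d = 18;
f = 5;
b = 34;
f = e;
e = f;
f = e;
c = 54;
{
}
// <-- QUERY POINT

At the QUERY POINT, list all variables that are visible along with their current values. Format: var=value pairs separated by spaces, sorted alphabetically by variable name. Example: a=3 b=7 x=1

Step 1: declare e=70 at depth 0
Step 2: declare e=94 at depth 0
Step 3: declare b=(read e)=94 at depth 0
Step 4: declare f=18 at depth 0
Step 5: declare e=43 at depth 0
Step 6: declare d=18 at depth 0
Step 7: declare f=5 at depth 0
Step 8: declare b=34 at depth 0
Step 9: declare f=(read e)=43 at depth 0
Step 10: declare e=(read f)=43 at depth 0
Step 11: declare f=(read e)=43 at depth 0
Step 12: declare c=54 at depth 0
Step 13: enter scope (depth=1)
Step 14: exit scope (depth=0)
Visible at query point: b=34 c=54 d=18 e=43 f=43

Answer: b=34 c=54 d=18 e=43 f=43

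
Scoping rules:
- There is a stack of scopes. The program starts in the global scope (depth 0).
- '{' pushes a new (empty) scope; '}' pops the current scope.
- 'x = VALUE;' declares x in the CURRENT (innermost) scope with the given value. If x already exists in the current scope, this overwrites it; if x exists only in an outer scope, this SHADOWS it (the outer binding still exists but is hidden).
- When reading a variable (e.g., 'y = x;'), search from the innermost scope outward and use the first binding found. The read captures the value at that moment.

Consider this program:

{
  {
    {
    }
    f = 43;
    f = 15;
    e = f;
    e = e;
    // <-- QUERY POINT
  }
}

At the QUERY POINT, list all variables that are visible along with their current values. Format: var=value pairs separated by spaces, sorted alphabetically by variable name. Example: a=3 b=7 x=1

Step 1: enter scope (depth=1)
Step 2: enter scope (depth=2)
Step 3: enter scope (depth=3)
Step 4: exit scope (depth=2)
Step 5: declare f=43 at depth 2
Step 6: declare f=15 at depth 2
Step 7: declare e=(read f)=15 at depth 2
Step 8: declare e=(read e)=15 at depth 2
Visible at query point: e=15 f=15

Answer: e=15 f=15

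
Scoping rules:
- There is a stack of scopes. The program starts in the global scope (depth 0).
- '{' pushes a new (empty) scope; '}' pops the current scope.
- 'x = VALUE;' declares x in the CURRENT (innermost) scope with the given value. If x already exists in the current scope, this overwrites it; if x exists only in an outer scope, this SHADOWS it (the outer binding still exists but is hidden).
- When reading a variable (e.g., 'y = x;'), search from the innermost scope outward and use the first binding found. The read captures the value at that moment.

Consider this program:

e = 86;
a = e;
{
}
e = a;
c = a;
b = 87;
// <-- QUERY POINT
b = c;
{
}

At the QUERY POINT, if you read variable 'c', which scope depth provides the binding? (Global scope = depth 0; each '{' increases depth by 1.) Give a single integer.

Answer: 0

Derivation:
Step 1: declare e=86 at depth 0
Step 2: declare a=(read e)=86 at depth 0
Step 3: enter scope (depth=1)
Step 4: exit scope (depth=0)
Step 5: declare e=(read a)=86 at depth 0
Step 6: declare c=(read a)=86 at depth 0
Step 7: declare b=87 at depth 0
Visible at query point: a=86 b=87 c=86 e=86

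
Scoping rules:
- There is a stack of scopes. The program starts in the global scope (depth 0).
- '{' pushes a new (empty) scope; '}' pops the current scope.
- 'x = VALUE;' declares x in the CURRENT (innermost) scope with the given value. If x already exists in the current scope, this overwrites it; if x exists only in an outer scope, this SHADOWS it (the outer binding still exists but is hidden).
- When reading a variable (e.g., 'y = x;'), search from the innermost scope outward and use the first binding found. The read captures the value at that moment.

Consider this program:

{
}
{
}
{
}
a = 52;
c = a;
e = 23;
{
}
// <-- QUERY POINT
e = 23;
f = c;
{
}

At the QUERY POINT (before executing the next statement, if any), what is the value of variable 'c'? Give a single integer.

Answer: 52

Derivation:
Step 1: enter scope (depth=1)
Step 2: exit scope (depth=0)
Step 3: enter scope (depth=1)
Step 4: exit scope (depth=0)
Step 5: enter scope (depth=1)
Step 6: exit scope (depth=0)
Step 7: declare a=52 at depth 0
Step 8: declare c=(read a)=52 at depth 0
Step 9: declare e=23 at depth 0
Step 10: enter scope (depth=1)
Step 11: exit scope (depth=0)
Visible at query point: a=52 c=52 e=23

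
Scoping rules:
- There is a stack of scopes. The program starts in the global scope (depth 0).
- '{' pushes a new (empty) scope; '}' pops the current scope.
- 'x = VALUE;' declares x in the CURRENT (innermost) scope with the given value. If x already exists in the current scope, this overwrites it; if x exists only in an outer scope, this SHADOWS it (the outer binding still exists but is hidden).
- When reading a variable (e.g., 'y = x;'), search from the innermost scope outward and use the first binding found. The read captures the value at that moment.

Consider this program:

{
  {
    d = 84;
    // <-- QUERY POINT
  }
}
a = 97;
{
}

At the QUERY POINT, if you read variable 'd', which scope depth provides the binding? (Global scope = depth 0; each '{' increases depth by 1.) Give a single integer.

Step 1: enter scope (depth=1)
Step 2: enter scope (depth=2)
Step 3: declare d=84 at depth 2
Visible at query point: d=84

Answer: 2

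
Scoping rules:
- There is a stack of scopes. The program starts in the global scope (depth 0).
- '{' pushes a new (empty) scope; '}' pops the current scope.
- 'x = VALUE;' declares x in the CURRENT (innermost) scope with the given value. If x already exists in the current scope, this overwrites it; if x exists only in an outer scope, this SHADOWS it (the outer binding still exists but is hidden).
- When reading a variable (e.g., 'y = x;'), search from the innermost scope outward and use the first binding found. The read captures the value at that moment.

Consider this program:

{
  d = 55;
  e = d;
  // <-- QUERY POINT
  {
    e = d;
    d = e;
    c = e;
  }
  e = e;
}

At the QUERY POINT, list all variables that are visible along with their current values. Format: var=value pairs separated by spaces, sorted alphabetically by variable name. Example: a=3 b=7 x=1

Step 1: enter scope (depth=1)
Step 2: declare d=55 at depth 1
Step 3: declare e=(read d)=55 at depth 1
Visible at query point: d=55 e=55

Answer: d=55 e=55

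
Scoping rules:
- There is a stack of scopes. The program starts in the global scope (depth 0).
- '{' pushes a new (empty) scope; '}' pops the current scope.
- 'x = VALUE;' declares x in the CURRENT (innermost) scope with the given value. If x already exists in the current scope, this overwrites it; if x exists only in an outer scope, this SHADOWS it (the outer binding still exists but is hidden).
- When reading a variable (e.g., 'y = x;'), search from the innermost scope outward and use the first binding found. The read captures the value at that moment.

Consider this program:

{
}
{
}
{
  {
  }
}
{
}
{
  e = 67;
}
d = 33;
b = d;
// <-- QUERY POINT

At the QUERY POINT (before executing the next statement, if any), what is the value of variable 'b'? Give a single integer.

Step 1: enter scope (depth=1)
Step 2: exit scope (depth=0)
Step 3: enter scope (depth=1)
Step 4: exit scope (depth=0)
Step 5: enter scope (depth=1)
Step 6: enter scope (depth=2)
Step 7: exit scope (depth=1)
Step 8: exit scope (depth=0)
Step 9: enter scope (depth=1)
Step 10: exit scope (depth=0)
Step 11: enter scope (depth=1)
Step 12: declare e=67 at depth 1
Step 13: exit scope (depth=0)
Step 14: declare d=33 at depth 0
Step 15: declare b=(read d)=33 at depth 0
Visible at query point: b=33 d=33

Answer: 33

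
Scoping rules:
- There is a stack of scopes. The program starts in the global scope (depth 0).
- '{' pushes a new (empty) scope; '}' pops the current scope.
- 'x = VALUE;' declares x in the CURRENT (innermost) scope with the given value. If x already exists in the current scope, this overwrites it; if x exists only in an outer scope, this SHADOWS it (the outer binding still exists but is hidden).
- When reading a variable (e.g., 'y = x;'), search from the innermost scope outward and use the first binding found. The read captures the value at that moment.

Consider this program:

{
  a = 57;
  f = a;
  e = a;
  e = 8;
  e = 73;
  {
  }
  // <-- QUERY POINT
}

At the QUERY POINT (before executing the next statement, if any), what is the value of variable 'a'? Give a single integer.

Step 1: enter scope (depth=1)
Step 2: declare a=57 at depth 1
Step 3: declare f=(read a)=57 at depth 1
Step 4: declare e=(read a)=57 at depth 1
Step 5: declare e=8 at depth 1
Step 6: declare e=73 at depth 1
Step 7: enter scope (depth=2)
Step 8: exit scope (depth=1)
Visible at query point: a=57 e=73 f=57

Answer: 57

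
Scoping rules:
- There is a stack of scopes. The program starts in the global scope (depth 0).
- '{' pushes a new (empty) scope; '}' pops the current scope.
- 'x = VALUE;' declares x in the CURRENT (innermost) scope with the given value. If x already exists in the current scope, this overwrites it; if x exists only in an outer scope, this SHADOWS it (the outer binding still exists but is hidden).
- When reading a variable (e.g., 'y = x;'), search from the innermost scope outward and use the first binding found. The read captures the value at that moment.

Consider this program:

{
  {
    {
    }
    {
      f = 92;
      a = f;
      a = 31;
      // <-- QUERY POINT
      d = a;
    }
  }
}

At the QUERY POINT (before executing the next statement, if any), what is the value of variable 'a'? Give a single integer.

Answer: 31

Derivation:
Step 1: enter scope (depth=1)
Step 2: enter scope (depth=2)
Step 3: enter scope (depth=3)
Step 4: exit scope (depth=2)
Step 5: enter scope (depth=3)
Step 6: declare f=92 at depth 3
Step 7: declare a=(read f)=92 at depth 3
Step 8: declare a=31 at depth 3
Visible at query point: a=31 f=92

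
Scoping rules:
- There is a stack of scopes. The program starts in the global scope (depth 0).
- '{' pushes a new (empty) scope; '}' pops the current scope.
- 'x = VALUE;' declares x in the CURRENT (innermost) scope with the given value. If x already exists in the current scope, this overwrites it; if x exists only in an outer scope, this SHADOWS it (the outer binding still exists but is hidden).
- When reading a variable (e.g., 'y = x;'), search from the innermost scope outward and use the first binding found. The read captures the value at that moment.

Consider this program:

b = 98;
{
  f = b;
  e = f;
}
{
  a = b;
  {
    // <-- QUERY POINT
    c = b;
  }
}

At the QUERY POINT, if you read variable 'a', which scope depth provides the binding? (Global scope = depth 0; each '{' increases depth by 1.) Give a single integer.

Answer: 1

Derivation:
Step 1: declare b=98 at depth 0
Step 2: enter scope (depth=1)
Step 3: declare f=(read b)=98 at depth 1
Step 4: declare e=(read f)=98 at depth 1
Step 5: exit scope (depth=0)
Step 6: enter scope (depth=1)
Step 7: declare a=(read b)=98 at depth 1
Step 8: enter scope (depth=2)
Visible at query point: a=98 b=98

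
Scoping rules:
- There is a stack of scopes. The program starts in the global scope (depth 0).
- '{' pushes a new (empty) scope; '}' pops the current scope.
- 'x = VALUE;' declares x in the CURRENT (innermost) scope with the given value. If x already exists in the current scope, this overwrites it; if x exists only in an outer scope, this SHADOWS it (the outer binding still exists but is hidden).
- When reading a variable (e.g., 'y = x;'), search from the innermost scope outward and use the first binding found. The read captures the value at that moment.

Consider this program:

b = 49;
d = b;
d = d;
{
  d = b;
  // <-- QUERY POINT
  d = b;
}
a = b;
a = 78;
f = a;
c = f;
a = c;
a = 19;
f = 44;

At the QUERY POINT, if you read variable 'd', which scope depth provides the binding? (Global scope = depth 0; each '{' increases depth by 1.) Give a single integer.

Answer: 1

Derivation:
Step 1: declare b=49 at depth 0
Step 2: declare d=(read b)=49 at depth 0
Step 3: declare d=(read d)=49 at depth 0
Step 4: enter scope (depth=1)
Step 5: declare d=(read b)=49 at depth 1
Visible at query point: b=49 d=49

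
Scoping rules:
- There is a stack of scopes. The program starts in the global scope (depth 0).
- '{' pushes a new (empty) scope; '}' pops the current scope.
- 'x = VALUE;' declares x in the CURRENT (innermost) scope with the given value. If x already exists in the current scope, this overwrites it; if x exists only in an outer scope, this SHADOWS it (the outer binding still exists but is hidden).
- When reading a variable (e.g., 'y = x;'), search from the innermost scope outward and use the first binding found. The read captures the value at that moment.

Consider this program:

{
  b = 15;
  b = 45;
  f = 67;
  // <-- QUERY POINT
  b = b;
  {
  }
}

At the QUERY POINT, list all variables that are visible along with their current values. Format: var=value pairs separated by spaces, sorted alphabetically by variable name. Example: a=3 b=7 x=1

Step 1: enter scope (depth=1)
Step 2: declare b=15 at depth 1
Step 3: declare b=45 at depth 1
Step 4: declare f=67 at depth 1
Visible at query point: b=45 f=67

Answer: b=45 f=67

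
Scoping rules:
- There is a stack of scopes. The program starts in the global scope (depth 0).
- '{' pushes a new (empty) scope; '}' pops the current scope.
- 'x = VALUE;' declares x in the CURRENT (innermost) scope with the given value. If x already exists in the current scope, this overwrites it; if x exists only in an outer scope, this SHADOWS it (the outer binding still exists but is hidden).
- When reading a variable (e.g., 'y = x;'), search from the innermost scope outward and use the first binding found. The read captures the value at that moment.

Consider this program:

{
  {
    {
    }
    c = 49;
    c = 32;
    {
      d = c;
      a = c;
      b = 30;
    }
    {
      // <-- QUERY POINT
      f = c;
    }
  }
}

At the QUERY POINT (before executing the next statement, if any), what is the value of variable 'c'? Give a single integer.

Step 1: enter scope (depth=1)
Step 2: enter scope (depth=2)
Step 3: enter scope (depth=3)
Step 4: exit scope (depth=2)
Step 5: declare c=49 at depth 2
Step 6: declare c=32 at depth 2
Step 7: enter scope (depth=3)
Step 8: declare d=(read c)=32 at depth 3
Step 9: declare a=(read c)=32 at depth 3
Step 10: declare b=30 at depth 3
Step 11: exit scope (depth=2)
Step 12: enter scope (depth=3)
Visible at query point: c=32

Answer: 32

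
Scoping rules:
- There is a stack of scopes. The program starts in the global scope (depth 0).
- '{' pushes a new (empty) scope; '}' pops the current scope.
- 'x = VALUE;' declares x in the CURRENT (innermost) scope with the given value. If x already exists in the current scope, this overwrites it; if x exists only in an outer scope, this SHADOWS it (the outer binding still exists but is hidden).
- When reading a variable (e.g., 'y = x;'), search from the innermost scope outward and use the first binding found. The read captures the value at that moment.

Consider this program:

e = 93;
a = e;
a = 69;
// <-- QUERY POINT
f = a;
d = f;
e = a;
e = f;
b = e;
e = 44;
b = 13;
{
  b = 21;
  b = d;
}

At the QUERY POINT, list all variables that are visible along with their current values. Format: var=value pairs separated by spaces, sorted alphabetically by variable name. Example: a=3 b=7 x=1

Answer: a=69 e=93

Derivation:
Step 1: declare e=93 at depth 0
Step 2: declare a=(read e)=93 at depth 0
Step 3: declare a=69 at depth 0
Visible at query point: a=69 e=93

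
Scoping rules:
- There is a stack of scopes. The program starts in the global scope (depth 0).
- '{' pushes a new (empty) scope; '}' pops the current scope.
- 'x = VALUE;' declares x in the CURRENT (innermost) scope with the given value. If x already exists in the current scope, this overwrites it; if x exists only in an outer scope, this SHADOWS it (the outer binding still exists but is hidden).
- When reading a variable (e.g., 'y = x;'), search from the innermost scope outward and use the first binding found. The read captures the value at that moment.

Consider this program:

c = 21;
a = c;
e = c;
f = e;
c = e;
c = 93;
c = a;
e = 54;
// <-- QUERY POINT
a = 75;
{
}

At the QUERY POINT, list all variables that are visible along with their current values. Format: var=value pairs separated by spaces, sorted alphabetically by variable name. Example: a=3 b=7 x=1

Step 1: declare c=21 at depth 0
Step 2: declare a=(read c)=21 at depth 0
Step 3: declare e=(read c)=21 at depth 0
Step 4: declare f=(read e)=21 at depth 0
Step 5: declare c=(read e)=21 at depth 0
Step 6: declare c=93 at depth 0
Step 7: declare c=(read a)=21 at depth 0
Step 8: declare e=54 at depth 0
Visible at query point: a=21 c=21 e=54 f=21

Answer: a=21 c=21 e=54 f=21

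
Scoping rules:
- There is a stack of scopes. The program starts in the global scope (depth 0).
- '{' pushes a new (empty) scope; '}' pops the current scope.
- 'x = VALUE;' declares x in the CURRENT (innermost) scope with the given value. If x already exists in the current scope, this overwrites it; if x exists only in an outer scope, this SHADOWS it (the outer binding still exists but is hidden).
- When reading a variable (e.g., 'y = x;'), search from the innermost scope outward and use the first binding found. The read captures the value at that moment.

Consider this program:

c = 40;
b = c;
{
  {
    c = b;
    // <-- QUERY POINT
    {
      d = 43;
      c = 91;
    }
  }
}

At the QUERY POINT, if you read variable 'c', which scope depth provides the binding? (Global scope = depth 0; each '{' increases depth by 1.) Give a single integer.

Answer: 2

Derivation:
Step 1: declare c=40 at depth 0
Step 2: declare b=(read c)=40 at depth 0
Step 3: enter scope (depth=1)
Step 4: enter scope (depth=2)
Step 5: declare c=(read b)=40 at depth 2
Visible at query point: b=40 c=40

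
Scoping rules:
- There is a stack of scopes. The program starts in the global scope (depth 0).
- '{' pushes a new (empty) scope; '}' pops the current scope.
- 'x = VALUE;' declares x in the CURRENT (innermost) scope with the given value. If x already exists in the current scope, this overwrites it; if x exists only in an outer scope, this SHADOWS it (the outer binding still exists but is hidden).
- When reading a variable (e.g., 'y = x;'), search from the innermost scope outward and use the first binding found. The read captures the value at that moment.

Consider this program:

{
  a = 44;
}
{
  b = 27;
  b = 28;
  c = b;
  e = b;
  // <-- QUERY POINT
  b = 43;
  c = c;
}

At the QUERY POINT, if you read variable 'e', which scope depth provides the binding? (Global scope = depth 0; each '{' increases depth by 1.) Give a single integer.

Step 1: enter scope (depth=1)
Step 2: declare a=44 at depth 1
Step 3: exit scope (depth=0)
Step 4: enter scope (depth=1)
Step 5: declare b=27 at depth 1
Step 6: declare b=28 at depth 1
Step 7: declare c=(read b)=28 at depth 1
Step 8: declare e=(read b)=28 at depth 1
Visible at query point: b=28 c=28 e=28

Answer: 1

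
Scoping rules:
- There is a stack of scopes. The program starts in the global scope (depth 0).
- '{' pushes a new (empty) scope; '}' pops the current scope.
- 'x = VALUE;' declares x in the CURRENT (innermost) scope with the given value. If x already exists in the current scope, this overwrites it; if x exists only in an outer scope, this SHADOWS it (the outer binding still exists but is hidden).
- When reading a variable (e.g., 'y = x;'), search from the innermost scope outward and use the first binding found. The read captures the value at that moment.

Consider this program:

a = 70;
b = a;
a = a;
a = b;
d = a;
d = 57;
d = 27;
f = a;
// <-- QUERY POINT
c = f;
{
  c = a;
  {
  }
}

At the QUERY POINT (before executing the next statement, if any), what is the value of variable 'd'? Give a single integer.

Answer: 27

Derivation:
Step 1: declare a=70 at depth 0
Step 2: declare b=(read a)=70 at depth 0
Step 3: declare a=(read a)=70 at depth 0
Step 4: declare a=(read b)=70 at depth 0
Step 5: declare d=(read a)=70 at depth 0
Step 6: declare d=57 at depth 0
Step 7: declare d=27 at depth 0
Step 8: declare f=(read a)=70 at depth 0
Visible at query point: a=70 b=70 d=27 f=70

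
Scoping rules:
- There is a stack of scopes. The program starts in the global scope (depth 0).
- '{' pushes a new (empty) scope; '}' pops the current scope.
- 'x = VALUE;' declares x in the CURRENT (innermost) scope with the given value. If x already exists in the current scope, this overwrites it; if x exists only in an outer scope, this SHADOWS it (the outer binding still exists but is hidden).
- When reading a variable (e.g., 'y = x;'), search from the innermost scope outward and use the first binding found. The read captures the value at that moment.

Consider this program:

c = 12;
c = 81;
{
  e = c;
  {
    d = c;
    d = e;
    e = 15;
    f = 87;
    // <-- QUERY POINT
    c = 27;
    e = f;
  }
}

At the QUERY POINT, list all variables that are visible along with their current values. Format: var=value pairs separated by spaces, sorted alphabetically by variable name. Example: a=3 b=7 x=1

Step 1: declare c=12 at depth 0
Step 2: declare c=81 at depth 0
Step 3: enter scope (depth=1)
Step 4: declare e=(read c)=81 at depth 1
Step 5: enter scope (depth=2)
Step 6: declare d=(read c)=81 at depth 2
Step 7: declare d=(read e)=81 at depth 2
Step 8: declare e=15 at depth 2
Step 9: declare f=87 at depth 2
Visible at query point: c=81 d=81 e=15 f=87

Answer: c=81 d=81 e=15 f=87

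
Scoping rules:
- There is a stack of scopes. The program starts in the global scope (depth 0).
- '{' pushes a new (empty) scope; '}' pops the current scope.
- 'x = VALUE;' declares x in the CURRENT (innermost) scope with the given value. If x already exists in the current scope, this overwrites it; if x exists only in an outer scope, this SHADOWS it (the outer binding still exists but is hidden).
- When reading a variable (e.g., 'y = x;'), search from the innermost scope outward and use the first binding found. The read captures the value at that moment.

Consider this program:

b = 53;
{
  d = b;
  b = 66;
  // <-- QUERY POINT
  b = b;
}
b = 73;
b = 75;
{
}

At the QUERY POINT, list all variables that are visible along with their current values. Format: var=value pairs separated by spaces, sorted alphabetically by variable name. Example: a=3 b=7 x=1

Answer: b=66 d=53

Derivation:
Step 1: declare b=53 at depth 0
Step 2: enter scope (depth=1)
Step 3: declare d=(read b)=53 at depth 1
Step 4: declare b=66 at depth 1
Visible at query point: b=66 d=53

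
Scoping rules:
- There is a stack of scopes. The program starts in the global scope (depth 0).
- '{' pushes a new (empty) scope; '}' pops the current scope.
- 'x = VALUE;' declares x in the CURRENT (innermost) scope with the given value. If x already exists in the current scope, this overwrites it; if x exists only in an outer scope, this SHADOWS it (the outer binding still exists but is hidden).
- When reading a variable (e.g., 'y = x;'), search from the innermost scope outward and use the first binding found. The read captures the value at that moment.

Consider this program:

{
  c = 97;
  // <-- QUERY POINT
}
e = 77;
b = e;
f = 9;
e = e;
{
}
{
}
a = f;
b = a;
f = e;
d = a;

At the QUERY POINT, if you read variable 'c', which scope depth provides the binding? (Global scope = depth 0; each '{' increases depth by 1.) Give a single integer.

Answer: 1

Derivation:
Step 1: enter scope (depth=1)
Step 2: declare c=97 at depth 1
Visible at query point: c=97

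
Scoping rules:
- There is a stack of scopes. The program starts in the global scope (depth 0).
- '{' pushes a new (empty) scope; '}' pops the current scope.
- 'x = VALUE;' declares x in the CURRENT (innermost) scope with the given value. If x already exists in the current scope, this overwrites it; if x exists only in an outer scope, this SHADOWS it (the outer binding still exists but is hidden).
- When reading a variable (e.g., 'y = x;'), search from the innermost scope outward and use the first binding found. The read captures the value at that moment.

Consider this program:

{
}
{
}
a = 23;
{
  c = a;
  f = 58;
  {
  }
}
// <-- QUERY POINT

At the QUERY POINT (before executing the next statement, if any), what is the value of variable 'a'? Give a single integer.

Answer: 23

Derivation:
Step 1: enter scope (depth=1)
Step 2: exit scope (depth=0)
Step 3: enter scope (depth=1)
Step 4: exit scope (depth=0)
Step 5: declare a=23 at depth 0
Step 6: enter scope (depth=1)
Step 7: declare c=(read a)=23 at depth 1
Step 8: declare f=58 at depth 1
Step 9: enter scope (depth=2)
Step 10: exit scope (depth=1)
Step 11: exit scope (depth=0)
Visible at query point: a=23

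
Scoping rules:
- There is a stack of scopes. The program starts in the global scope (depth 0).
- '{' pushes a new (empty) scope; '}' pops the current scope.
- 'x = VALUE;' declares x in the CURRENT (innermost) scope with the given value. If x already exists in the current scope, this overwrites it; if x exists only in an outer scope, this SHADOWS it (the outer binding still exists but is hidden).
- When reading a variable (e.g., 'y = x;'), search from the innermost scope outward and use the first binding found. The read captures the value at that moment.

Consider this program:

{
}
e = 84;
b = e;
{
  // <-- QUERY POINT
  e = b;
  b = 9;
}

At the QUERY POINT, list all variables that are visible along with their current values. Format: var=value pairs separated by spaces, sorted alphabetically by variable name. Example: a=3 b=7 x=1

Answer: b=84 e=84

Derivation:
Step 1: enter scope (depth=1)
Step 2: exit scope (depth=0)
Step 3: declare e=84 at depth 0
Step 4: declare b=(read e)=84 at depth 0
Step 5: enter scope (depth=1)
Visible at query point: b=84 e=84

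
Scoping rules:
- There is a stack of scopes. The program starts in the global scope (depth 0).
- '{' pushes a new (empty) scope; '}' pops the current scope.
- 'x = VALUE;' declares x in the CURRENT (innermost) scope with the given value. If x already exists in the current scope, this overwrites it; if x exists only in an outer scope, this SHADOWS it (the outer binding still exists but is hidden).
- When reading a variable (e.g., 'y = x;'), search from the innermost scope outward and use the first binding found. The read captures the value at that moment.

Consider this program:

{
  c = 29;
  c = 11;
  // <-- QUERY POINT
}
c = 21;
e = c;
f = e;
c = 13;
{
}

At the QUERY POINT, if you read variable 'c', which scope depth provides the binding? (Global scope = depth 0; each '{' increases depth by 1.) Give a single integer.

Step 1: enter scope (depth=1)
Step 2: declare c=29 at depth 1
Step 3: declare c=11 at depth 1
Visible at query point: c=11

Answer: 1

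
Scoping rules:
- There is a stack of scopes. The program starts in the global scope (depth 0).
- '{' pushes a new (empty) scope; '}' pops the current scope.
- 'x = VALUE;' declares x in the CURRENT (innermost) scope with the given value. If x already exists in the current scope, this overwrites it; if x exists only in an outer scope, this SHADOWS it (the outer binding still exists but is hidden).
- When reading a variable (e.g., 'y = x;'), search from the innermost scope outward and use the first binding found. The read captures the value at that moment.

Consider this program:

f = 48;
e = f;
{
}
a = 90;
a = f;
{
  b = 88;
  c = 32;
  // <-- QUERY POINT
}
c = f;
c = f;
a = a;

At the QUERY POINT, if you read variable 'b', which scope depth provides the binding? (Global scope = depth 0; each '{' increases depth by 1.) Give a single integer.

Step 1: declare f=48 at depth 0
Step 2: declare e=(read f)=48 at depth 0
Step 3: enter scope (depth=1)
Step 4: exit scope (depth=0)
Step 5: declare a=90 at depth 0
Step 6: declare a=(read f)=48 at depth 0
Step 7: enter scope (depth=1)
Step 8: declare b=88 at depth 1
Step 9: declare c=32 at depth 1
Visible at query point: a=48 b=88 c=32 e=48 f=48

Answer: 1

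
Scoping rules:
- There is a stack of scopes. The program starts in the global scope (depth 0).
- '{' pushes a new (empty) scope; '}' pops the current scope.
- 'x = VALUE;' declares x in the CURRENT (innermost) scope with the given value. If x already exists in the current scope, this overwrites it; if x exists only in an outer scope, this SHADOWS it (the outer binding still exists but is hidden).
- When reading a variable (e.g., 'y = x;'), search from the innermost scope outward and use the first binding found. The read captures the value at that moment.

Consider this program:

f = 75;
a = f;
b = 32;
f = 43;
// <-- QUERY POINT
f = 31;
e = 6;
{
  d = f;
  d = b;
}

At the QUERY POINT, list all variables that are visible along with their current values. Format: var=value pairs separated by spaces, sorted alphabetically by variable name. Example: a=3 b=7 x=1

Step 1: declare f=75 at depth 0
Step 2: declare a=(read f)=75 at depth 0
Step 3: declare b=32 at depth 0
Step 4: declare f=43 at depth 0
Visible at query point: a=75 b=32 f=43

Answer: a=75 b=32 f=43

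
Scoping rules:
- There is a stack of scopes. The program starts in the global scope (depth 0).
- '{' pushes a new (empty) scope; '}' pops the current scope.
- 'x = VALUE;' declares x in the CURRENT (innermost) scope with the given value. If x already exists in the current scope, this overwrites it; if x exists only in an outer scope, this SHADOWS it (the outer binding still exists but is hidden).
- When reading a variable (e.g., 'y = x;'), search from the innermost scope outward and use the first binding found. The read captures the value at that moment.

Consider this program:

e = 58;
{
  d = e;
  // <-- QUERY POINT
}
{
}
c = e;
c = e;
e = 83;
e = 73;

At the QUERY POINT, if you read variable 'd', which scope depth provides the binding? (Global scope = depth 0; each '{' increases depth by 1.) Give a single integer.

Answer: 1

Derivation:
Step 1: declare e=58 at depth 0
Step 2: enter scope (depth=1)
Step 3: declare d=(read e)=58 at depth 1
Visible at query point: d=58 e=58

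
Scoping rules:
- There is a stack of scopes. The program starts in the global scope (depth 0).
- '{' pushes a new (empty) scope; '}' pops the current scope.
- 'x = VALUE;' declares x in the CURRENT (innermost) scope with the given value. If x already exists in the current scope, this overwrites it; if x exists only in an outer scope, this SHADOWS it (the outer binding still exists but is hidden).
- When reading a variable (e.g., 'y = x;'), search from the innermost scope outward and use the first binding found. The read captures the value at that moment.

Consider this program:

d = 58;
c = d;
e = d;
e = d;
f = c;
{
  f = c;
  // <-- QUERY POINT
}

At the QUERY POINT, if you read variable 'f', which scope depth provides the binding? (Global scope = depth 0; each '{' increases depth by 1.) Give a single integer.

Step 1: declare d=58 at depth 0
Step 2: declare c=(read d)=58 at depth 0
Step 3: declare e=(read d)=58 at depth 0
Step 4: declare e=(read d)=58 at depth 0
Step 5: declare f=(read c)=58 at depth 0
Step 6: enter scope (depth=1)
Step 7: declare f=(read c)=58 at depth 1
Visible at query point: c=58 d=58 e=58 f=58

Answer: 1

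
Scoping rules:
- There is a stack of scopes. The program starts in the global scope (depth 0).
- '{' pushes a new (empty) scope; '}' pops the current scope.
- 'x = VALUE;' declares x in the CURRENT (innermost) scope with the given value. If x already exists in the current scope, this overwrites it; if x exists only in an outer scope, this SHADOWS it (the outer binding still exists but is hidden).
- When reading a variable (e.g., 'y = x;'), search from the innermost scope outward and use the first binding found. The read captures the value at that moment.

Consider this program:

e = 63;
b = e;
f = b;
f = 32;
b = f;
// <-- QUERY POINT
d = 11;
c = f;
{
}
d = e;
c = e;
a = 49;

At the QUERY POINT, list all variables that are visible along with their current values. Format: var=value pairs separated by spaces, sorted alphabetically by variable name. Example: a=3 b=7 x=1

Answer: b=32 e=63 f=32

Derivation:
Step 1: declare e=63 at depth 0
Step 2: declare b=(read e)=63 at depth 0
Step 3: declare f=(read b)=63 at depth 0
Step 4: declare f=32 at depth 0
Step 5: declare b=(read f)=32 at depth 0
Visible at query point: b=32 e=63 f=32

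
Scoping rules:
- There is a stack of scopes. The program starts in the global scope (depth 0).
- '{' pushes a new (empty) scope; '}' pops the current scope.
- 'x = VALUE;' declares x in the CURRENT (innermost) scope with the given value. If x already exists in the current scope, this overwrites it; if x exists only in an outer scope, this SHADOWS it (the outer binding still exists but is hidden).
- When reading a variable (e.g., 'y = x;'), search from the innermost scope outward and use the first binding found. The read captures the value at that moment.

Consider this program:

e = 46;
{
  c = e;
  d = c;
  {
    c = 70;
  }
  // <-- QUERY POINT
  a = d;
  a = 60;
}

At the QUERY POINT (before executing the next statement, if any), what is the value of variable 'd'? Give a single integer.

Answer: 46

Derivation:
Step 1: declare e=46 at depth 0
Step 2: enter scope (depth=1)
Step 3: declare c=(read e)=46 at depth 1
Step 4: declare d=(read c)=46 at depth 1
Step 5: enter scope (depth=2)
Step 6: declare c=70 at depth 2
Step 7: exit scope (depth=1)
Visible at query point: c=46 d=46 e=46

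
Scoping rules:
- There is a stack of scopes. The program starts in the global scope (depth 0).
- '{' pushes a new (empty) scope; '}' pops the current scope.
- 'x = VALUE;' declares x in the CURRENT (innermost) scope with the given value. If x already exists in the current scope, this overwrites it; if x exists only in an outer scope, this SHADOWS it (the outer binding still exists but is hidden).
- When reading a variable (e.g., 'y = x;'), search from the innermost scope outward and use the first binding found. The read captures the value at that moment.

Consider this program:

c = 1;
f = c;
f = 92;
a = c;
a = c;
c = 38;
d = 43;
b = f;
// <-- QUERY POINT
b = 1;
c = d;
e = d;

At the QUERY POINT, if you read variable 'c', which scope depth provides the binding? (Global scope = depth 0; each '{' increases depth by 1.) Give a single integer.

Answer: 0

Derivation:
Step 1: declare c=1 at depth 0
Step 2: declare f=(read c)=1 at depth 0
Step 3: declare f=92 at depth 0
Step 4: declare a=(read c)=1 at depth 0
Step 5: declare a=(read c)=1 at depth 0
Step 6: declare c=38 at depth 0
Step 7: declare d=43 at depth 0
Step 8: declare b=(read f)=92 at depth 0
Visible at query point: a=1 b=92 c=38 d=43 f=92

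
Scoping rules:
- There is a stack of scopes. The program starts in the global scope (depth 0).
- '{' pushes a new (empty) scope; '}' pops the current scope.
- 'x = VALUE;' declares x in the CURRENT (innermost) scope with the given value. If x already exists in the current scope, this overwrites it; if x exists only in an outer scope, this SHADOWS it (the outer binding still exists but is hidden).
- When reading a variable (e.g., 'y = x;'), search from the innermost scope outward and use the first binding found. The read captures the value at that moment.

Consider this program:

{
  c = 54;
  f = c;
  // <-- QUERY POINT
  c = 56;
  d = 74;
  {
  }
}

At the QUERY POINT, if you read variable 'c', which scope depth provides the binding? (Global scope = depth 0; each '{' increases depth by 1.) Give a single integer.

Step 1: enter scope (depth=1)
Step 2: declare c=54 at depth 1
Step 3: declare f=(read c)=54 at depth 1
Visible at query point: c=54 f=54

Answer: 1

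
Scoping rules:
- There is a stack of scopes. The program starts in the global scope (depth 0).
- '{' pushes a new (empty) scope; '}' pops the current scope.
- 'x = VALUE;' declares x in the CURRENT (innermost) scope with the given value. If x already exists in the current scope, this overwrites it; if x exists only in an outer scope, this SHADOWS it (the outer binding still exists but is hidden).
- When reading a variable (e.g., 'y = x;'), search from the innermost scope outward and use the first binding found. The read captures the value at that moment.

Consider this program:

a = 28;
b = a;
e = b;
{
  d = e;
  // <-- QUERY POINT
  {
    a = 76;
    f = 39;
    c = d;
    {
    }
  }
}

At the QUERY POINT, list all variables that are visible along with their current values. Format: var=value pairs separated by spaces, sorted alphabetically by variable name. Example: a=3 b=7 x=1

Step 1: declare a=28 at depth 0
Step 2: declare b=(read a)=28 at depth 0
Step 3: declare e=(read b)=28 at depth 0
Step 4: enter scope (depth=1)
Step 5: declare d=(read e)=28 at depth 1
Visible at query point: a=28 b=28 d=28 e=28

Answer: a=28 b=28 d=28 e=28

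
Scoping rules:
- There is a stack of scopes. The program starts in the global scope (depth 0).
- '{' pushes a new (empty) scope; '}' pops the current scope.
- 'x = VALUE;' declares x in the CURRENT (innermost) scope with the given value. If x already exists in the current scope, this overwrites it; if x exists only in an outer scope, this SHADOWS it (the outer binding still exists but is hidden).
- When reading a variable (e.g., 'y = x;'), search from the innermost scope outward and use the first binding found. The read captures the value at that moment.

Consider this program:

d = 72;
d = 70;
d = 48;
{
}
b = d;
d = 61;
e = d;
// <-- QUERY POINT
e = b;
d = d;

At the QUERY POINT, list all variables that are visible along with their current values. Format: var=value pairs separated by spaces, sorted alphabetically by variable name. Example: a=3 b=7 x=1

Step 1: declare d=72 at depth 0
Step 2: declare d=70 at depth 0
Step 3: declare d=48 at depth 0
Step 4: enter scope (depth=1)
Step 5: exit scope (depth=0)
Step 6: declare b=(read d)=48 at depth 0
Step 7: declare d=61 at depth 0
Step 8: declare e=(read d)=61 at depth 0
Visible at query point: b=48 d=61 e=61

Answer: b=48 d=61 e=61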